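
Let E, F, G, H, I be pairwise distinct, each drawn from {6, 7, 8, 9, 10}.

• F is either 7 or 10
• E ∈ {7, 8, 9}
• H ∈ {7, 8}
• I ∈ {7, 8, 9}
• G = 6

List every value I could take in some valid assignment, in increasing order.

G must be 6 (only option left).
The 4 still-open variables draw from only 4 values {7, 8, 9, 10}, so each is used; only F can be 10, hence F = 10.
No further eliminations apply; I can still be any of 7, 8, 9.

7, 8, 9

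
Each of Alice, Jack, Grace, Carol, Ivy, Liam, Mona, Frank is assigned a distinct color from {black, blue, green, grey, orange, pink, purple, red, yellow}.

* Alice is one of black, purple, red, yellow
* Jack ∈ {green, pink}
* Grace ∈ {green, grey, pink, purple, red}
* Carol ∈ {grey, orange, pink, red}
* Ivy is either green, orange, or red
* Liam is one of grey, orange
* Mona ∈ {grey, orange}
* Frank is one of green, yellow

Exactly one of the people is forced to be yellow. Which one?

The 8 variables draw from only 8 values {black, green, grey, orange, pink, purple, red, yellow}, so each is used; only Alice can be black, hence Alice = black.
Among the 7 still-open variables, purple fits only Grace (and all 7 values in {green, grey, orange, pink, purple, red, yellow} must be used), so Grace = purple.
The 6 still-open variables draw from only 6 values {green, grey, orange, pink, red, yellow}, so each is used; only Frank can be yellow, hence Frank = yellow.

Frank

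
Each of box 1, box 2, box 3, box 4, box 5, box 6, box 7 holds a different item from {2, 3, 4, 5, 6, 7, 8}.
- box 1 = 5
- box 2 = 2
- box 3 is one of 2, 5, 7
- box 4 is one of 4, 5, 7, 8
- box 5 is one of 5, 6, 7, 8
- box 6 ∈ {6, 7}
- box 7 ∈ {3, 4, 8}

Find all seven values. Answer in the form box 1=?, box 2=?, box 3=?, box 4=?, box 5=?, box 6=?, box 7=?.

box 1's domain is down to {5}, so box 1 = 5. Remove 5 from box 3, box 4, box 5.
box 2 must be 2 (only option left). Strike 2 from box 3.
box 3 has just one choice, so box 3 = 7. Eliminate 7 elsewhere: box 4, box 5, box 6.
box 6 has just one choice, so box 6 = 6. Strike 6 from box 5.
box 5 must be 8 (only option left). Remove 8 from box 4, box 7.
box 4's domain is down to {4}, so box 4 = 4. Strike 4 from box 7.
That leaves box 7 = 3.

box 1=5, box 2=2, box 3=7, box 4=4, box 5=8, box 6=6, box 7=3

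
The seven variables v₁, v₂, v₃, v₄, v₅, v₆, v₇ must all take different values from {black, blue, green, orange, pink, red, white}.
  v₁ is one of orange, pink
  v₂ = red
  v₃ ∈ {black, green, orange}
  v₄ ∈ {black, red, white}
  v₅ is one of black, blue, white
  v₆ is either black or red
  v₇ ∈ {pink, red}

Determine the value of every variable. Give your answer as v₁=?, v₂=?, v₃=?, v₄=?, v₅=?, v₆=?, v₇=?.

v₂ must be red (only option left). Remove red from v₄, v₆, v₇.
That leaves v₆ = black. Eliminate black elsewhere: v₃, v₄, v₅.
v₇ must be pink (only option left). Remove pink from v₁.
v₁ has just one choice, so v₁ = orange. Strike orange from v₃.
v₃ must be green (only option left).
That leaves v₄ = white. So v₅ can't be white.
v₅ has just one choice, so v₅ = blue.

v₁=orange, v₂=red, v₃=green, v₄=white, v₅=blue, v₆=black, v₇=pink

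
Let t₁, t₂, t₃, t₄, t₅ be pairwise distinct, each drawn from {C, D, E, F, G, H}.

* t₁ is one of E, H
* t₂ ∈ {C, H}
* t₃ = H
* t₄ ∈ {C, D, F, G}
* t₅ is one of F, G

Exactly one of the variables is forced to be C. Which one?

t₃ must be H (only option left). Remove H from t₁, t₂.
So C goes to t₂.

t₂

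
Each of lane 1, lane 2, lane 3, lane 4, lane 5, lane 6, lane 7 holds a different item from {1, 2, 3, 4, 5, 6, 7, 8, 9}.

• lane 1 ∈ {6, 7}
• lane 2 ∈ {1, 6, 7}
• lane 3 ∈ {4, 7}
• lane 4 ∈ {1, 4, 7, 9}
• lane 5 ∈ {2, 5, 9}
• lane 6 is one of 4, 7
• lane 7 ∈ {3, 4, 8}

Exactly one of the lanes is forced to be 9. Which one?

lane 4

The 2 variables lane 3 and lane 6 are confined to {4, 7}, which locks those values in; drop them from lane 1, lane 2, lane 4, lane 7.
lane 1's domain is down to {6}, so lane 1 = 6. So lane 2 can't be 6.
lane 2 must be 1 (only option left). Eliminate 1 elsewhere: lane 4.
So 9 goes to lane 4.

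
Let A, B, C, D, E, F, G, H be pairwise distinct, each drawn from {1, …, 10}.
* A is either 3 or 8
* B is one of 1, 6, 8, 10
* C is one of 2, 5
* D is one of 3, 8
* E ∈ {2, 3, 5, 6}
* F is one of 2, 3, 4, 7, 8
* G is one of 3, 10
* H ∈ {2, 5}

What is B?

1

A and D share exactly the 2 values {3, 8}; by pigeonhole those values go to them, so strike 3, 8 from B, E, F, G.
G's domain is down to {10}, so G = 10. Remove 10 from B.
C and H share exactly the 2 values {2, 5}; by pigeonhole those values go to them, so strike 2, 5 from E, F.
E has just one choice, so E = 6. Eliminate 6 elsewhere: B.
So B = 1.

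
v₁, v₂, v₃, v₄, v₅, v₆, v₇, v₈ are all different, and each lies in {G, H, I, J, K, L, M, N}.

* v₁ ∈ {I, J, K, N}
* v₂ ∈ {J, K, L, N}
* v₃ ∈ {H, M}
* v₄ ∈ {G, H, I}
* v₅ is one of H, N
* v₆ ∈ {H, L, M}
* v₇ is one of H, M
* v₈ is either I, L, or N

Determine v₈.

Among the 8 variables, G fits only v₄ (and all 8 values in {G, H, I, J, K, L, M, N} must be used), so v₄ = G.
v₃ and v₇ share exactly the 2 values {H, M}; by pigeonhole those values go to them, so strike H, M from v₅, v₆.
v₅ has just one choice, so v₅ = N. Eliminate N elsewhere: v₁, v₂, v₈.
v₆ must be L (only option left). Eliminate L elsewhere: v₂, v₈.
So v₈ = I.

I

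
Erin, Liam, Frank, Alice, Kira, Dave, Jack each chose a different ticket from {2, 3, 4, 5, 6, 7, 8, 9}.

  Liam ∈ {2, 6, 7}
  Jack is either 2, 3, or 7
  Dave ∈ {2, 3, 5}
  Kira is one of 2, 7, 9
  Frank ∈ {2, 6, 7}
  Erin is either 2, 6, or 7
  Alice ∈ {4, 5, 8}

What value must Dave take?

5

The 3 variables Erin, Liam, Frank are confined to {2, 6, 7}, which locks those values in; drop them from Kira, Dave, Jack.
Kira must be 9 (only option left).
Jack must be 3 (only option left). Strike 3 from Dave.
So Dave = 5.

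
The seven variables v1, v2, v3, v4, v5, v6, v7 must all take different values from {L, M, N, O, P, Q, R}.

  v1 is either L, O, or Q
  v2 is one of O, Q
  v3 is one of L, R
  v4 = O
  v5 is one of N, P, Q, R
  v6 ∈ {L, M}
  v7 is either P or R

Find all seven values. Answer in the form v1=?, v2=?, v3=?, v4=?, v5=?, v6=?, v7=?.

v1=L, v2=Q, v3=R, v4=O, v5=N, v6=M, v7=P

v4 has just one choice, so v4 = O. Remove O from v1, v2.
v2 must be Q (only option left). Eliminate Q elsewhere: v1, v5.
That leaves v1 = L. So v3, v6 can't be L.
v3's domain is down to {R}, so v3 = R. So v5, v7 can't be R.
v6 must be M (only option left).
That leaves v7 = P. Remove P from v5.
v5 has just one choice, so v5 = N.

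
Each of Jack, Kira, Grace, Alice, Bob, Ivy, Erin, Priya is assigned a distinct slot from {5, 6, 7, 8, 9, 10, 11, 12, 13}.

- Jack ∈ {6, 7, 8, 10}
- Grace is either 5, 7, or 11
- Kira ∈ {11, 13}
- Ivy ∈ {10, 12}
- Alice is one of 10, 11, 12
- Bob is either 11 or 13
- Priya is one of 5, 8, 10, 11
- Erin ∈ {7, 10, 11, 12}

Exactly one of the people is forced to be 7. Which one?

The 8 variables together cover exactly {5, 6, 7, 8, 10, 11, 12, 13} — 8 values for 8 variables — and 6 appears only in Jack's list, so Jack = 6.
Among the 7 still-open variables, 8 fits only Priya (and all 7 values in {5, 7, 8, 10, 11, 12, 13} must be used), so Priya = 8.
Among the 6 still-open variables, 5 fits only Grace (and all 6 values in {5, 7, 10, 11, 12, 13} must be used), so Grace = 5.
The 5 still-open variables together cover exactly {7, 10, 11, 12, 13} — 5 values for 5 variables — and 7 appears only in Erin's list, so Erin = 7.

Erin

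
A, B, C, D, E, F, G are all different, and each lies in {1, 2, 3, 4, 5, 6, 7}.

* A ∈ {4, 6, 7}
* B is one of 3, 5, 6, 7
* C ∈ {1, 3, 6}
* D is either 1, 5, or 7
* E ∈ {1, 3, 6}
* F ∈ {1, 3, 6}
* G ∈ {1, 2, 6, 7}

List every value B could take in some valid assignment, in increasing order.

5, 7

The 7 variables together cover exactly {1, 2, 3, 4, 5, 6, 7} — 7 values for 7 variables — and 2 appears only in G's list, so G = 2.
The 6 still-open variables together cover exactly {1, 3, 4, 5, 6, 7} — 6 values for 6 variables — and 4 appears only in A's list, so A = 4.
C, E, F share exactly the 3 values {1, 3, 6}; by pigeonhole those values go to them, so strike 1, 3, 6 from B, D.
No further eliminations apply; B can still be any of 5, 7.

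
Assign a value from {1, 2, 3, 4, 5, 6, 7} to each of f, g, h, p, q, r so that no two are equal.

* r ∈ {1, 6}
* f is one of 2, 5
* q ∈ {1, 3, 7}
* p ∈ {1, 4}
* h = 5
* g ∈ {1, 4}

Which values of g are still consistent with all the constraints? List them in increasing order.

1, 4

h has just one choice, so h = 5. So f can't be 5.
f's domain is down to {2}, so f = 2.
g and p between them cover only {1, 4} — a naked pair. Remove those values from q, r.
That leaves r = 6.
No further eliminations apply; g can still be any of 1, 4.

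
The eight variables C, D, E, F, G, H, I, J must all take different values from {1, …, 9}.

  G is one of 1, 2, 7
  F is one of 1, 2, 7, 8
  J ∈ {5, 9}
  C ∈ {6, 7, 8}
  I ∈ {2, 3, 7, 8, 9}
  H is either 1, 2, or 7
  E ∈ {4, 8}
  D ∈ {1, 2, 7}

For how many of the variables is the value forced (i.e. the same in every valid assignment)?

3

D, G, H between them cover only {1, 2, 7} — a naked triple. Remove those values from C, F, I.
F must be 8 (only option left). Strike 8 from C, E, I.
That leaves C = 6.
E must be 4 (only option left).
Determined: C=6, E=4, F=8. The other variables each still have more than one consistent value. That makes 3.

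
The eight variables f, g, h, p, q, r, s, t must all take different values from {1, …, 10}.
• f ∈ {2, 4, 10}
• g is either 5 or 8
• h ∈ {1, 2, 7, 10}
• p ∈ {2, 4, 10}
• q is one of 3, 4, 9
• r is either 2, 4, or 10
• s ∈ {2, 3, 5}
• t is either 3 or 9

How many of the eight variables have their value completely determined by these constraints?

2

f, p, r share exactly the 3 values {2, 4, 10}; by pigeonhole those values go to them, so strike 2, 4, 10 from h, q, s.
q and t between them cover only {3, 9} — a naked pair. Remove those values from s.
s's domain is down to {5}, so s = 5. Eliminate 5 elsewhere: g.
That leaves g = 8.
Determined: g=8, s=5. The other variables each still have more than one consistent value. That makes 2.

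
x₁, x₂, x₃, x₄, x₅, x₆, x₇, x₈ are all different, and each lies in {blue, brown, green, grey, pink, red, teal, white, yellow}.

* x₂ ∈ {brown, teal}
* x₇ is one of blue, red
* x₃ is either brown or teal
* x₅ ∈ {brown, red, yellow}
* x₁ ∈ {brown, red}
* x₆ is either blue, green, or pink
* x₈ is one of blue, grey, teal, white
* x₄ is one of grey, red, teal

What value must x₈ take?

x₂ and x₃ between them cover only {brown, teal} — a naked pair. Remove those values from x₁, x₄, x₅, x₈.
x₁ has just one choice, so x₁ = red. So x₄, x₅, x₇ can't be red.
x₄'s domain is down to {grey}, so x₄ = grey. Strike grey from x₈.
x₅ must be yellow (only option left).
x₇ has just one choice, so x₇ = blue. Remove blue from x₆, x₈.
So x₈ = white.

white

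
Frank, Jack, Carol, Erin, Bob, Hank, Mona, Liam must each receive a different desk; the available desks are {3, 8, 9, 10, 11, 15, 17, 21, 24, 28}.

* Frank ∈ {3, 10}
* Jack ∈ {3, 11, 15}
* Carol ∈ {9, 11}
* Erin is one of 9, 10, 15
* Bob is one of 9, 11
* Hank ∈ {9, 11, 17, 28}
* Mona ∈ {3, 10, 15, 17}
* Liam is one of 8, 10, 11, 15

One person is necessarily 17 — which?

The 8 variables together cover exactly {3, 8, 9, 10, 11, 15, 17, 28} — 8 values for 8 variables — and 8 appears only in Liam's list, so Liam = 8.
Among the 7 still-open variables, 28 fits only Hank (and all 7 values in {3, 9, 10, 11, 15, 17, 28} must be used), so Hank = 28.
Among the 6 still-open variables, 17 fits only Mona (and all 6 values in {3, 9, 10, 11, 15, 17} must be used), so Mona = 17.

Mona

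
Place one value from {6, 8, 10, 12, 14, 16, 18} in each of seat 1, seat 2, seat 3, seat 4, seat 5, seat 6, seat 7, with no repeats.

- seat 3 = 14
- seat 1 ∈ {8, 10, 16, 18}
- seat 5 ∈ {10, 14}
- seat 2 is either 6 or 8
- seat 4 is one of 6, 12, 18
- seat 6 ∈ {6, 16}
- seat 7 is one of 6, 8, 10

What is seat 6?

seat 3 must be 14 (only option left). Remove 14 from seat 5.
seat 5's domain is down to {10}, so seat 5 = 10. So seat 1, seat 7 can't be 10.
Among the 5 still-open variables, 12 fits only seat 4 (and all 5 values in {6, 8, 12, 16, 18} must be used), so seat 4 = 12.
The 4 still-open variables together cover exactly {6, 8, 16, 18} — 4 values for 4 variables — and 18 appears only in seat 1's list, so seat 1 = 18.
Among the 3 still-open variables, 16 fits only seat 6 (and all 3 values in {6, 8, 16} must be used), so seat 6 = 16.

16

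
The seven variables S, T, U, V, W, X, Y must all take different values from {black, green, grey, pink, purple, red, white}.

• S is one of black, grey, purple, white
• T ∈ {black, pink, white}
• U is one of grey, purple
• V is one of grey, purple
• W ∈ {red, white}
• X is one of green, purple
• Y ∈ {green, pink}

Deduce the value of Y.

Among the 7 variables, red fits only W (and all 7 values in {black, green, grey, pink, purple, red, white} must be used), so W = red.
U and V share exactly the 2 values {grey, purple}; by pigeonhole those values go to them, so strike grey, purple from S, X.
X has just one choice, so X = green. Strike green from Y.
So Y = pink.

pink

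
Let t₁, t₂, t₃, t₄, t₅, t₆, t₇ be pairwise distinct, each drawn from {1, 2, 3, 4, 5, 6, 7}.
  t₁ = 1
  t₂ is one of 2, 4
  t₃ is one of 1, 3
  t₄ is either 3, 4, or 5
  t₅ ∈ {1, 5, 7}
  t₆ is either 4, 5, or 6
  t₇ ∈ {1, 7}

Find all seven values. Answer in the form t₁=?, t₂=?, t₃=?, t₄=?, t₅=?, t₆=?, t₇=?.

t₁=1, t₂=2, t₃=3, t₄=4, t₅=5, t₆=6, t₇=7

t₁ has just one choice, so t₁ = 1. Remove 1 from t₃, t₅, t₇.
t₃ must be 3 (only option left). Eliminate 3 elsewhere: t₄.
That leaves t₇ = 7. Strike 7 from t₅.
That leaves t₅ = 5. So t₄, t₆ can't be 5.
That leaves t₄ = 4. Remove 4 from t₂, t₆.
t₆'s domain is down to {6}, so t₆ = 6.
That leaves t₂ = 2.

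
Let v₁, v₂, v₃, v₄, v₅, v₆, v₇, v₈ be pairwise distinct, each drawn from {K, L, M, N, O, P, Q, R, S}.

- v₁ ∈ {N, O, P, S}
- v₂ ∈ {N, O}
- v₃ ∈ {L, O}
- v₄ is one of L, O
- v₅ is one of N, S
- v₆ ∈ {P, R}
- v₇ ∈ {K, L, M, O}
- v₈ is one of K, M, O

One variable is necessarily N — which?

v₂

The 8 variables together cover exactly {K, L, M, N, O, P, R, S} — 8 values for 8 variables — and R appears only in v₆'s list, so v₆ = R.
The 7 still-open variables together cover exactly {K, L, M, N, O, P, S} — 7 values for 7 variables — and P appears only in v₁'s list, so v₁ = P.
The 6 still-open variables together cover exactly {K, L, M, N, O, S} — 6 values for 6 variables — and S appears only in v₅'s list, so v₅ = S.
Among the 5 still-open variables, N fits only v₂ (and all 5 values in {K, L, M, N, O} must be used), so v₂ = N.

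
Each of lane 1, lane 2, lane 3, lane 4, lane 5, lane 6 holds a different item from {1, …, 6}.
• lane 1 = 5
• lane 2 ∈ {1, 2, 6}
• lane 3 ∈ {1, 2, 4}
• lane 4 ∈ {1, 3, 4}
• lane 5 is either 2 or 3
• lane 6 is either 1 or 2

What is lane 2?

6

lane 1 has just one choice, so lane 1 = 5.
The 5 still-open variables draw from only 5 values {1, 2, 3, 4, 6}, so each is used; only lane 2 can be 6, hence lane 2 = 6.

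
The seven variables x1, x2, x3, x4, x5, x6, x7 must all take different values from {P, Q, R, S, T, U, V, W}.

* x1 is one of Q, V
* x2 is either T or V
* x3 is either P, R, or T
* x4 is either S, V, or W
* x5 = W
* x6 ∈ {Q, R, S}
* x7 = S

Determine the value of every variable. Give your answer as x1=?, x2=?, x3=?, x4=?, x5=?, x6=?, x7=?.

x1=Q, x2=T, x3=P, x4=V, x5=W, x6=R, x7=S

x5's domain is down to {W}, so x5 = W. So x4 can't be W.
x7's domain is down to {S}, so x7 = S. So x4, x6 can't be S.
x4's domain is down to {V}, so x4 = V. So x1, x2 can't be V.
x1 must be Q (only option left). Eliminate Q elsewhere: x6.
That leaves x2 = T. So x3 can't be T.
x6 must be R (only option left). Strike R from x3.
That leaves x3 = P.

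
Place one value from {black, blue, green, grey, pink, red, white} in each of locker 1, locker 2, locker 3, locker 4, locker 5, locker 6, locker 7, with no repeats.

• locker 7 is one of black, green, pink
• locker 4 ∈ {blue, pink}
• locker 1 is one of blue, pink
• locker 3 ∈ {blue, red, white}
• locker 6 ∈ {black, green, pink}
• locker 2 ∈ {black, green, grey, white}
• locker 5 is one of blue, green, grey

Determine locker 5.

grey

The 7 variables together cover exactly {black, blue, green, grey, pink, red, white} — 7 values for 7 variables — and red appears only in locker 3's list, so locker 3 = red.
Among the 6 still-open variables, white fits only locker 2 (and all 6 values in {black, blue, green, grey, pink, white} must be used), so locker 2 = white.
Among the 5 still-open variables, grey fits only locker 5 (and all 5 values in {black, blue, green, grey, pink} must be used), so locker 5 = grey.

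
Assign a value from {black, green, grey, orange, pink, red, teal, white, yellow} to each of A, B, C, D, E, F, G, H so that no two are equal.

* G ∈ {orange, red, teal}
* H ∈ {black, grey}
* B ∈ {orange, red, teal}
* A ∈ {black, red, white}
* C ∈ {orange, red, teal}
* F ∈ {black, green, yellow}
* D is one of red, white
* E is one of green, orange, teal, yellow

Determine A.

The 8 variables draw from only 8 values {black, green, grey, orange, red, teal, white, yellow}, so each is used; only H can be grey, hence H = grey.
B, C, G between them cover only {orange, red, teal} — a naked triple. Remove those values from A, D, E.
D's domain is down to {white}, so D = white. Strike white from A.
So A = black.

black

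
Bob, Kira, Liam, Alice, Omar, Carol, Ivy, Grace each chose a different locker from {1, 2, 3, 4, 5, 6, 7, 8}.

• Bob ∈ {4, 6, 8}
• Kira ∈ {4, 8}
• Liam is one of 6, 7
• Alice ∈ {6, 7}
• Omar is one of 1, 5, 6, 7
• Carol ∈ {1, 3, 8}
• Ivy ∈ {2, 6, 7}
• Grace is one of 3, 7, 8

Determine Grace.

3

The 8 variables draw from only 8 values {1, 2, 3, 4, 5, 6, 7, 8}, so each is used; only Ivy can be 2, hence Ivy = 2.
Among the 7 still-open variables, 5 fits only Omar (and all 7 values in {1, 3, 4, 5, 6, 7, 8} must be used), so Omar = 5.
The 6 still-open variables draw from only 6 values {1, 3, 4, 6, 7, 8}, so each is used; only Carol can be 1, hence Carol = 1.
Among the 5 still-open variables, 3 fits only Grace (and all 5 values in {3, 4, 6, 7, 8} must be used), so Grace = 3.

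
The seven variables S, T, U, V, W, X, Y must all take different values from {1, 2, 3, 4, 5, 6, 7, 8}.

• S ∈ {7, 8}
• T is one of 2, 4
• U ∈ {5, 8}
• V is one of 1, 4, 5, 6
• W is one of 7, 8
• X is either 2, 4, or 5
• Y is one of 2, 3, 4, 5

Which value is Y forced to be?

3

The 2 variables S and W are confined to {7, 8}, which locks those values in; drop them from U.
U has just one choice, so U = 5. Eliminate 5 elsewhere: V, X, Y.
T and X between them cover only {2, 4} — a naked pair. Remove those values from V, Y.
So Y = 3.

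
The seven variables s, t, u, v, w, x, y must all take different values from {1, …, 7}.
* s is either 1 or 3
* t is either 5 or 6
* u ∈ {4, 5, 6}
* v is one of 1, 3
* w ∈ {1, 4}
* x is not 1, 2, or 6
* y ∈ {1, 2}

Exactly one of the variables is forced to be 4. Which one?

The 7 variables draw from only 7 values {1, 2, 3, 4, 5, 6, 7}, so each is used; only y can be 2, hence y = 2.
Among the 6 still-open variables, 7 fits only x (and all 6 values in {1, 3, 4, 5, 6, 7} must be used), so x = 7.
s and v between them cover only {1, 3} — a naked pair. Remove those values from w.
So 4 goes to w.

w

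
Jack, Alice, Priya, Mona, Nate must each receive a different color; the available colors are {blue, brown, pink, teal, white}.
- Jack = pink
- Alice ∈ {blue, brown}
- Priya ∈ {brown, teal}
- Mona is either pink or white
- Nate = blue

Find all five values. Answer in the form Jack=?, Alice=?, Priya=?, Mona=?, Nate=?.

Jack's domain is down to {pink}, so Jack = pink. Remove pink from Mona.
That leaves Mona = white.
Nate must be blue (only option left). So Alice can't be blue.
Alice must be brown (only option left). Eliminate brown elsewhere: Priya.
Priya's domain is down to {teal}, so Priya = teal.

Jack=pink, Alice=brown, Priya=teal, Mona=white, Nate=blue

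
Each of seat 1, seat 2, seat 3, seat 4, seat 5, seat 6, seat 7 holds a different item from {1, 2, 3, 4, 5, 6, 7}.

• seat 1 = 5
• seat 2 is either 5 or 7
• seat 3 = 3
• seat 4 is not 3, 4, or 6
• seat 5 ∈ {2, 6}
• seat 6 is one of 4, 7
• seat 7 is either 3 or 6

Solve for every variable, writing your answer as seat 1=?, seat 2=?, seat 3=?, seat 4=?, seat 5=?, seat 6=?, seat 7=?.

seat 1 must be 5 (only option left). Eliminate 5 elsewhere: seat 2, seat 4.
seat 2 has just one choice, so seat 2 = 7. Remove 7 from seat 4, seat 6.
seat 3 must be 3 (only option left). So seat 7 can't be 3.
seat 6's domain is down to {4}, so seat 6 = 4.
seat 7 has just one choice, so seat 7 = 6. Eliminate 6 elsewhere: seat 5.
seat 5's domain is down to {2}, so seat 5 = 2. So seat 4 can't be 2.
seat 4 must be 1 (only option left).

seat 1=5, seat 2=7, seat 3=3, seat 4=1, seat 5=2, seat 6=4, seat 7=6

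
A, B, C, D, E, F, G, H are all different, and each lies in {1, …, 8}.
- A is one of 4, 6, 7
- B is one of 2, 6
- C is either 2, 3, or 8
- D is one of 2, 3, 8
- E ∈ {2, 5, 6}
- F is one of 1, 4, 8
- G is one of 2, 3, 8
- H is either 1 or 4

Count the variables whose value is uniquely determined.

3

Among the 8 variables, 5 fits only E (and all 8 values in {1, 2, 3, 4, 5, 6, 7, 8} must be used), so E = 5.
The 7 still-open variables draw from only 7 values {1, 2, 3, 4, 6, 7, 8}, so each is used; only A can be 7, hence A = 7.
The 6 still-open variables draw from only 6 values {1, 2, 3, 4, 6, 8}, so each is used; only B can be 6, hence B = 6.
C, D, G share exactly the 3 values {2, 3, 8}; by pigeonhole those values go to them, so strike 2, 3, 8 from F.
Determined: A=7, B=6, E=5. The other variables each still have more than one consistent value. That makes 3.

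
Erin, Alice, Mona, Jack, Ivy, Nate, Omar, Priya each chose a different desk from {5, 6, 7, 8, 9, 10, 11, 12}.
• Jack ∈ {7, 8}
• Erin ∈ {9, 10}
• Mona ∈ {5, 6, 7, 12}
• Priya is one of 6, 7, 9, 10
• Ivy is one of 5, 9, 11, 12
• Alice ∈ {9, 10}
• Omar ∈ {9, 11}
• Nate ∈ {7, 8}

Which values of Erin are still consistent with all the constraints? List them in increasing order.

Erin and Alice between them cover only {9, 10} — a naked pair. Remove those values from Ivy, Omar, Priya.
Omar must be 11 (only option left). Remove 11 from Ivy.
Jack and Nate between them cover only {7, 8} — a naked pair. Remove those values from Mona, Priya.
Priya must be 6 (only option left). Remove 6 from Mona.
No further eliminations apply; Erin can still be any of 9, 10.

9, 10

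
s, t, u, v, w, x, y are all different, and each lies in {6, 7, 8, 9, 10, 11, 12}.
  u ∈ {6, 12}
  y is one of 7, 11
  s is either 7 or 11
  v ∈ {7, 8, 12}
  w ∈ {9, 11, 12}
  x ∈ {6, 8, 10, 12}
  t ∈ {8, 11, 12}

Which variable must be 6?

The 7 variables draw from only 7 values {6, 7, 8, 9, 10, 11, 12}, so each is used; only w can be 9, hence w = 9.
The 6 still-open variables together cover exactly {6, 7, 8, 10, 11, 12} — 6 values for 6 variables — and 10 appears only in x's list, so x = 10.
Among the 5 still-open variables, 6 fits only u (and all 5 values in {6, 7, 8, 11, 12} must be used), so u = 6.

u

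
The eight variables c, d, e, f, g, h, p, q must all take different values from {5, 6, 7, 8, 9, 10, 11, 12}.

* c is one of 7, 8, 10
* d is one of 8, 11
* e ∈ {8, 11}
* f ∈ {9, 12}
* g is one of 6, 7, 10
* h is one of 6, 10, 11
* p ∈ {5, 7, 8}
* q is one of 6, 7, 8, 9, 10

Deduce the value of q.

Among the 8 variables, 5 fits only p (and all 8 values in {5, 6, 7, 8, 9, 10, 11, 12} must be used), so p = 5.
The 7 still-open variables together cover exactly {6, 7, 8, 9, 10, 11, 12} — 7 values for 7 variables — and 12 appears only in f's list, so f = 12.
The 6 still-open variables together cover exactly {6, 7, 8, 9, 10, 11} — 6 values for 6 variables — and 9 appears only in q's list, so q = 9.

9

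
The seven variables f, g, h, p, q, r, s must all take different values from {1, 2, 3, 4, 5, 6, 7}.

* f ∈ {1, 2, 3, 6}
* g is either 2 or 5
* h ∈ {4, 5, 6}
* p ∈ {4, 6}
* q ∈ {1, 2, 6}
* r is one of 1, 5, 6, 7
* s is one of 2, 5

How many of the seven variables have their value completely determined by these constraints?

3

The 7 variables together cover exactly {1, 2, 3, 4, 5, 6, 7} — 7 values for 7 variables — and 3 appears only in f's list, so f = 3.
The 6 still-open variables draw from only 6 values {1, 2, 4, 5, 6, 7}, so each is used; only r can be 7, hence r = 7.
The 5 still-open variables draw from only 5 values {1, 2, 4, 5, 6}, so each is used; only q can be 1, hence q = 1.
g and s between them cover only {2, 5} — a naked pair. Remove those values from h.
Determined: f=3, q=1, r=7. The other variables each still have more than one consistent value. That makes 3.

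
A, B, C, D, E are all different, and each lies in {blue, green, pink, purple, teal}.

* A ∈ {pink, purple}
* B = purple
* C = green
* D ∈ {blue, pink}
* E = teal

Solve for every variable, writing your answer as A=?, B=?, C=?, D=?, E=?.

B has just one choice, so B = purple. Eliminate purple elsewhere: A.
That leaves C = green.
E has just one choice, so E = teal.
A's domain is down to {pink}, so A = pink. Eliminate pink elsewhere: D.
That leaves D = blue.

A=pink, B=purple, C=green, D=blue, E=teal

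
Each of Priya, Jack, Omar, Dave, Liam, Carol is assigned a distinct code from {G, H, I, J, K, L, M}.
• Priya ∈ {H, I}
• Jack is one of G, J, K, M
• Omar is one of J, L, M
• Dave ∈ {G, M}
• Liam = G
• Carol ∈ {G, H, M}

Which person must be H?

Carol

Liam has just one choice, so Liam = G. So Jack, Dave, Carol can't be G.
Dave has just one choice, so Dave = M. So Jack, Omar, Carol can't be M.
So H goes to Carol.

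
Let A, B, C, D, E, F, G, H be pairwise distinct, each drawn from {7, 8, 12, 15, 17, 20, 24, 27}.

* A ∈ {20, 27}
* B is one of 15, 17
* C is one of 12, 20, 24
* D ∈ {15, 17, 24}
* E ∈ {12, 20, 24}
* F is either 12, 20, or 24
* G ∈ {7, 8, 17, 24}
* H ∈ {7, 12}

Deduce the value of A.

Among the 8 variables, 8 fits only G (and all 8 values in {7, 8, 12, 15, 17, 20, 24, 27} must be used), so G = 8.
The 7 still-open variables together cover exactly {7, 12, 15, 17, 20, 24, 27} — 7 values for 7 variables — and 7 appears only in H's list, so H = 7.
The 6 still-open variables together cover exactly {12, 15, 17, 20, 24, 27} — 6 values for 6 variables — and 27 appears only in A's list, so A = 27.

27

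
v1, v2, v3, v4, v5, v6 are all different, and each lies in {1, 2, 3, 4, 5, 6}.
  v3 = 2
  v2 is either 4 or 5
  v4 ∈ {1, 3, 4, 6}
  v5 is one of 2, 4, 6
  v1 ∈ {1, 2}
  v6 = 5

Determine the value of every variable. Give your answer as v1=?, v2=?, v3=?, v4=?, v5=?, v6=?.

v3 has just one choice, so v3 = 2. Eliminate 2 elsewhere: v1, v5.
v6's domain is down to {5}, so v6 = 5. Eliminate 5 elsewhere: v2.
v1 has just one choice, so v1 = 1. Eliminate 1 elsewhere: v4.
v2 must be 4 (only option left). Remove 4 from v4, v5.
v5 has just one choice, so v5 = 6. So v4 can't be 6.
That leaves v4 = 3.

v1=1, v2=4, v3=2, v4=3, v5=6, v6=5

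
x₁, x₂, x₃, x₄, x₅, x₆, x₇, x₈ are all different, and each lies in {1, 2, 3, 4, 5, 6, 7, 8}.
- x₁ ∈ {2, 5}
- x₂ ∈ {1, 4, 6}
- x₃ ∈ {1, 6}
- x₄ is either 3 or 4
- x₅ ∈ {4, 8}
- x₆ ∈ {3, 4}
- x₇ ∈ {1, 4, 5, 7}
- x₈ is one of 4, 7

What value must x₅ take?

The 8 variables draw from only 8 values {1, 2, 3, 4, 5, 6, 7, 8}, so each is used; only x₁ can be 2, hence x₁ = 2.
The 7 still-open variables draw from only 7 values {1, 3, 4, 5, 6, 7, 8}, so each is used; only x₇ can be 5, hence x₇ = 5.
The 6 still-open variables together cover exactly {1, 3, 4, 6, 7, 8} — 6 values for 6 variables — and 7 appears only in x₈'s list, so x₈ = 7.
The 5 still-open variables together cover exactly {1, 3, 4, 6, 8} — 5 values for 5 variables — and 8 appears only in x₅'s list, so x₅ = 8.

8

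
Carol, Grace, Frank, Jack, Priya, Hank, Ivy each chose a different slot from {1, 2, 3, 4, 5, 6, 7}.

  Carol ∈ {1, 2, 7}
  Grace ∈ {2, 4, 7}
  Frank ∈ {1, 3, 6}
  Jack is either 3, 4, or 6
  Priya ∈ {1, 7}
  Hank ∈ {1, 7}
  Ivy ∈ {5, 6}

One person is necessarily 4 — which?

Grace

The 7 variables draw from only 7 values {1, 2, 3, 4, 5, 6, 7}, so each is used; only Ivy can be 5, hence Ivy = 5.
Priya and Hank between them cover only {1, 7} — a naked pair. Remove those values from Carol, Grace, Frank.
That leaves Carol = 2. Strike 2 from Grace.
So 4 goes to Grace.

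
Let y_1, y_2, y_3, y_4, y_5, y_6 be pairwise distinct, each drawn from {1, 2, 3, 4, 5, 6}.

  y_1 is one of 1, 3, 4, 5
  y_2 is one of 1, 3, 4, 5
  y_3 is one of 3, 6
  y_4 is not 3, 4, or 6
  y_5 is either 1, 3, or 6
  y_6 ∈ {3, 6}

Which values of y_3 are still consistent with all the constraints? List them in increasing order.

3, 6

Among the 6 variables, 2 fits only y_4 (and all 6 values in {1, 2, 3, 4, 5, 6} must be used), so y_4 = 2.
y_3 and y_6 share exactly the 2 values {3, 6}; by pigeonhole those values go to them, so strike 3, 6 from y_1, y_2, y_5.
y_5 must be 1 (only option left). Strike 1 from y_1, y_2.
No further eliminations apply; y_3 can still be any of 3, 6.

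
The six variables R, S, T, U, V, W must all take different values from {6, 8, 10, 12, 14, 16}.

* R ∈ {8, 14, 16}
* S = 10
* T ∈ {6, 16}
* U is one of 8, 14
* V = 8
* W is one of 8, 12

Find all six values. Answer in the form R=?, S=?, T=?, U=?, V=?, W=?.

R=16, S=10, T=6, U=14, V=8, W=12

S's domain is down to {10}, so S = 10.
V's domain is down to {8}, so V = 8. Strike 8 from R, U, W.
That leaves W = 12.
U has just one choice, so U = 14. Eliminate 14 elsewhere: R.
R's domain is down to {16}, so R = 16. So T can't be 16.
T must be 6 (only option left).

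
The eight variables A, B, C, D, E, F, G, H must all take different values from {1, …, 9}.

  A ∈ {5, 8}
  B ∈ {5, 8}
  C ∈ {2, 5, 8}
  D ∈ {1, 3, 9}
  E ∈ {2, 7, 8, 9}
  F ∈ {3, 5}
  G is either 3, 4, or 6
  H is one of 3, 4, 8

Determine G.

6

A and B between them cover only {5, 8} — a naked pair. Remove those values from C, E, F, H.
C must be 2 (only option left). Strike 2 from E.
F must be 3 (only option left). Eliminate 3 elsewhere: D, G, H.
H's domain is down to {4}, so H = 4. So G can't be 4.
So G = 6.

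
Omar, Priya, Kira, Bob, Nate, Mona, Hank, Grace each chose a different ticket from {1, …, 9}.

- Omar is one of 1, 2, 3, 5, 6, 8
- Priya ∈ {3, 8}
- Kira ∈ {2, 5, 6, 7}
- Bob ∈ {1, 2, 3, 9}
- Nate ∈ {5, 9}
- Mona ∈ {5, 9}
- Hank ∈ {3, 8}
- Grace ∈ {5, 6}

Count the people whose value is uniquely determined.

2

Among the 8 variables, 7 fits only Kira (and all 8 values in {1, 2, 3, 5, 6, 7, 8, 9} must be used), so Kira = 7.
Priya and Hank between them cover only {3, 8} — a naked pair. Remove those values from Omar, Bob.
Nate and Mona share exactly the 2 values {5, 9}; by pigeonhole those values go to them, so strike 5, 9 from Omar, Bob, Grace.
Grace has just one choice, so Grace = 6. Remove 6 from Omar.
Determined: Kira=7, Grace=6. The other people each still have more than one consistent value. That makes 2.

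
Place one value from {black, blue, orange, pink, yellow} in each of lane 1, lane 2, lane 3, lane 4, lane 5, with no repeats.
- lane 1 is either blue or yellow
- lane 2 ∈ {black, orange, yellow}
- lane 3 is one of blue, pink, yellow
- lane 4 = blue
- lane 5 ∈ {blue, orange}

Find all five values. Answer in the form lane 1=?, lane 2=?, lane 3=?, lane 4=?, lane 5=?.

lane 4 has just one choice, so lane 4 = blue. Strike blue from lane 1, lane 3, lane 5.
That leaves lane 5 = orange. Eliminate orange elsewhere: lane 2.
lane 1 must be yellow (only option left). So lane 2, lane 3 can't be yellow.
lane 2's domain is down to {black}, so lane 2 = black.
lane 3 has just one choice, so lane 3 = pink.

lane 1=yellow, lane 2=black, lane 3=pink, lane 4=blue, lane 5=orange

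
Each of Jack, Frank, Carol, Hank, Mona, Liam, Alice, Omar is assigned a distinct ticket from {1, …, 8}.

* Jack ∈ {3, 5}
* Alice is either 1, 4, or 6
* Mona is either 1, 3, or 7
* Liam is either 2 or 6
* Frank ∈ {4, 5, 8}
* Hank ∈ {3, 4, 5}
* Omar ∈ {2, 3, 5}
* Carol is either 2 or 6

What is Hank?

4

The 8 variables together cover exactly {1, 2, 3, 4, 5, 6, 7, 8} — 8 values for 8 variables — and 7 appears only in Mona's list, so Mona = 7.
Among the 7 still-open variables, 1 fits only Alice (and all 7 values in {1, 2, 3, 4, 5, 6, 8} must be used), so Alice = 1.
The 6 still-open variables draw from only 6 values {2, 3, 4, 5, 6, 8}, so each is used; only Frank can be 8, hence Frank = 8.
The 5 still-open variables draw from only 5 values {2, 3, 4, 5, 6}, so each is used; only Hank can be 4, hence Hank = 4.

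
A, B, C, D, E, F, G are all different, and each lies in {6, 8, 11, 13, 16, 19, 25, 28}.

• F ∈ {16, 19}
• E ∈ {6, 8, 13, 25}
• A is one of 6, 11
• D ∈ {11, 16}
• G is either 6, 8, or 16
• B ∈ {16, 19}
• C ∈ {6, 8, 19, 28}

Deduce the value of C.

B and F share exactly the 2 values {16, 19}; by pigeonhole those values go to them, so strike 16, 19 from C, D, G.
D's domain is down to {11}, so D = 11. Strike 11 from A.
A has just one choice, so A = 6. So C, E, G can't be 6.
G's domain is down to {8}, so G = 8. So C, E can't be 8.
So C = 28.

28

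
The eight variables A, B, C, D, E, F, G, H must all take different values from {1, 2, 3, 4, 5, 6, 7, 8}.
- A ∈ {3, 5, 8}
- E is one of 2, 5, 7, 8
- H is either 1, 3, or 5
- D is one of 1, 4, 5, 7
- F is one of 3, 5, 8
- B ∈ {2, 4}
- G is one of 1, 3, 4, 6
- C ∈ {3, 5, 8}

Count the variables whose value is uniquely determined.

2

The 8 variables draw from only 8 values {1, 2, 3, 4, 5, 6, 7, 8}, so each is used; only G can be 6, hence G = 6.
The 3 variables A, C, F are confined to {3, 5, 8}, which locks those values in; drop them from D, E, H.
That leaves H = 1. Strike 1 from D.
Determined: G=6, H=1. The other variables each still have more than one consistent value. That makes 2.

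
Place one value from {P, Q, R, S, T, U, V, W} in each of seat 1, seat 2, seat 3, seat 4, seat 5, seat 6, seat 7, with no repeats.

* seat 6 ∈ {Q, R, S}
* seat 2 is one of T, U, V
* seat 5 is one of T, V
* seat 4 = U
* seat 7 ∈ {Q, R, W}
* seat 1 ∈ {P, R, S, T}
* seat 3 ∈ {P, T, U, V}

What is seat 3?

P

seat 4 has just one choice, so seat 4 = U. Remove U from seat 2, seat 3.
The 2 variables seat 2 and seat 5 are confined to {T, V}, which locks those values in; drop them from seat 1, seat 3.
So seat 3 = P.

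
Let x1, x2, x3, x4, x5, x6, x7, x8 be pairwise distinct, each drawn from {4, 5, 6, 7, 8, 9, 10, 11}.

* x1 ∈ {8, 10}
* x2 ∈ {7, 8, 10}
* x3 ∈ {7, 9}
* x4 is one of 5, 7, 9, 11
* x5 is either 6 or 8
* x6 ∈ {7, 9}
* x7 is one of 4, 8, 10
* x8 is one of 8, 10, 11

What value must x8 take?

11

The 8 variables draw from only 8 values {4, 5, 6, 7, 8, 9, 10, 11}, so each is used; only x7 can be 4, hence x7 = 4.
The 7 still-open variables together cover exactly {5, 6, 7, 8, 9, 10, 11} — 7 values for 7 variables — and 5 appears only in x4's list, so x4 = 5.
The 6 still-open variables together cover exactly {6, 7, 8, 9, 10, 11} — 6 values for 6 variables — and 6 appears only in x5's list, so x5 = 6.
Among the 5 still-open variables, 11 fits only x8 (and all 5 values in {7, 8, 9, 10, 11} must be used), so x8 = 11.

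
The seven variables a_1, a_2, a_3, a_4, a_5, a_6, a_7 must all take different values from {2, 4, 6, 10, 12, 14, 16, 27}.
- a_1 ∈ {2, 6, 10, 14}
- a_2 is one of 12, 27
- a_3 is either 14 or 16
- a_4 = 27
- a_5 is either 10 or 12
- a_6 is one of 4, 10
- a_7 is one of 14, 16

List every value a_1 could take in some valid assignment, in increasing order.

a_4's domain is down to {27}, so a_4 = 27. Eliminate 27 elsewhere: a_2.
a_2's domain is down to {12}, so a_2 = 12. Remove 12 from a_5.
a_5 has just one choice, so a_5 = 10. Eliminate 10 elsewhere: a_1, a_6.
a_6's domain is down to {4}, so a_6 = 4.
a_3 and a_7 share exactly the 2 values {14, 16}; by pigeonhole those values go to them, so strike 14, 16 from a_1.
No further eliminations apply; a_1 can still be any of 2, 6.

2, 6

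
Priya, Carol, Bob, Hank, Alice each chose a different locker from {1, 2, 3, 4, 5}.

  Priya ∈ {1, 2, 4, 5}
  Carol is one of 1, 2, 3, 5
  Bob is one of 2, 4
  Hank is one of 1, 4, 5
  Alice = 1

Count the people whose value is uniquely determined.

Alice must be 1 (only option left). Strike 1 from Priya, Carol, Hank.
The 4 still-open variables together cover exactly {2, 3, 4, 5} — 4 values for 4 variables — and 3 appears only in Carol's list, so Carol = 3.
Determined: Carol=3, Alice=1. The other people each still have more than one consistent value. That makes 2.

2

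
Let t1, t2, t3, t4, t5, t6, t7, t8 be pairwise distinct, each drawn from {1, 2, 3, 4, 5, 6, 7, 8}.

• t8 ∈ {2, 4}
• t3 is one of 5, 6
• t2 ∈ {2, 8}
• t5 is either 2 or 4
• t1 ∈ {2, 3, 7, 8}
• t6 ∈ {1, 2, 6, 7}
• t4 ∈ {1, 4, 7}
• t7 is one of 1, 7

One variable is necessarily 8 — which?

The 8 variables draw from only 8 values {1, 2, 3, 4, 5, 6, 7, 8}, so each is used; only t1 can be 3, hence t1 = 3.
The 7 still-open variables together cover exactly {1, 2, 4, 5, 6, 7, 8} — 7 values for 7 variables — and 5 appears only in t3's list, so t3 = 5.
The 6 still-open variables draw from only 6 values {1, 2, 4, 6, 7, 8}, so each is used; only t6 can be 6, hence t6 = 6.
Among the 5 still-open variables, 8 fits only t2 (and all 5 values in {1, 2, 4, 7, 8} must be used), so t2 = 8.

t2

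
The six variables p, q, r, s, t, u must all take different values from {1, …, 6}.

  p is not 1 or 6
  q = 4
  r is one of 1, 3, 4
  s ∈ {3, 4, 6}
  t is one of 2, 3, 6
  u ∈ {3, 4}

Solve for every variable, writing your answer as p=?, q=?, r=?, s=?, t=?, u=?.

q has just one choice, so q = 4. So p, r, s, u can't be 4.
That leaves u = 3. So p, r, s, t can't be 3.
r's domain is down to {1}, so r = 1.
s's domain is down to {6}, so s = 6. Strike 6 from t.
t's domain is down to {2}, so t = 2. So p can't be 2.
That leaves p = 5.

p=5, q=4, r=1, s=6, t=2, u=3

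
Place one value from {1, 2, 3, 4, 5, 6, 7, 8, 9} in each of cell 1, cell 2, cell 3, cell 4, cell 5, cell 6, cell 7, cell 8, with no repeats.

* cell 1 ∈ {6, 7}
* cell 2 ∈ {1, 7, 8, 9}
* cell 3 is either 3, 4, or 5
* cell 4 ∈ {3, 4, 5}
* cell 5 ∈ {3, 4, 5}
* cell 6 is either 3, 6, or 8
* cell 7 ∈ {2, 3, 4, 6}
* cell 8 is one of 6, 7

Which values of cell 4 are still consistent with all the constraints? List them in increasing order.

cell 1 and cell 8 between them cover only {6, 7} — a naked pair. Remove those values from cell 2, cell 6, cell 7.
The 3 variables cell 3, cell 4, cell 5 are confined to {3, 4, 5}, which locks those values in; drop them from cell 6, cell 7.
That leaves cell 6 = 8. Eliminate 8 elsewhere: cell 2.
cell 7's domain is down to {2}, so cell 7 = 2.
No further eliminations apply; cell 4 can still be any of 3, 4, 5.

3, 4, 5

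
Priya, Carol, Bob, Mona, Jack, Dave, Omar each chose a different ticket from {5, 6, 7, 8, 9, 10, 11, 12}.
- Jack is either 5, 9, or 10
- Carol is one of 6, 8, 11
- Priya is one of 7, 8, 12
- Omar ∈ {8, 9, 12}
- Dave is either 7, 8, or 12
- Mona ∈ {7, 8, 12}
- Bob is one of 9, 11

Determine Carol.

The 3 variables Priya, Mona, Dave are confined to {7, 8, 12}, which locks those values in; drop them from Carol, Omar.
Omar's domain is down to {9}, so Omar = 9. Strike 9 from Bob, Jack.
Bob's domain is down to {11}, so Bob = 11. Remove 11 from Carol.
So Carol = 6.

6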